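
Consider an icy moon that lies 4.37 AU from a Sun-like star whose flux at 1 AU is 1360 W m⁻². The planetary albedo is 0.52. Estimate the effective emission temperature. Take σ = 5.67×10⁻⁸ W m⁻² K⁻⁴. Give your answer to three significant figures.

111 K

Irradiance scales as 1/d², so S = 1360 W m⁻² × (1/4.37)² = 71.22 W m⁻².
Averaging over the sphere, the absorbed flux is S(1−α)/4 = 8.546 W m⁻².
Set σT⁴ = 8.546 → T = (8.546/σ)^(1/4) = 110.8 K.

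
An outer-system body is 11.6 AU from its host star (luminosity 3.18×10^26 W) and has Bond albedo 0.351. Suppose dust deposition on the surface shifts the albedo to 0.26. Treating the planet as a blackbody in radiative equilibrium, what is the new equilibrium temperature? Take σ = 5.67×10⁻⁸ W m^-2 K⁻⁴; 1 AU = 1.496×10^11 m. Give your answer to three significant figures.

72.4 K

Orbital distance: d = 11.6 AU = 1.735×10^12 m.
S = L/(4πd²) = 8.403 W m^-2.
T₂ = [S(1−α₂)/(4σ)]^(1/4) = [8.403·0.74/(4σ)]^(1/4) = 72.36 K.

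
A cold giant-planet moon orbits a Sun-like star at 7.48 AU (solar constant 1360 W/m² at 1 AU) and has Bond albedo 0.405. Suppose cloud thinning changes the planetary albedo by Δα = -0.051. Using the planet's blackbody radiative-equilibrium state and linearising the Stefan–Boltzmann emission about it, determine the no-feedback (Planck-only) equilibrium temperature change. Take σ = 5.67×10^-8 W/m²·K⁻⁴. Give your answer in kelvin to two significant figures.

1.9 K

Irradiance scales as 1/d², so S = 1360 W/m² × (1/7.48)² = 24.31 W/m².
Unperturbed T_e = [24.31·(1−0.405)/(4σ)]^¼ = 89.36 K.
The change in absorbed flux is Δ[S(1−α)/4] = −SΔα/4 = 0.3099 W/m².
Linearising σT⁴ gives d(σT⁴)/dT = 4σT_e³ = 0.1618 W/m² per K.
Hence the no-feedback warming is ΔF/(4σT_e³) = 1.91 K.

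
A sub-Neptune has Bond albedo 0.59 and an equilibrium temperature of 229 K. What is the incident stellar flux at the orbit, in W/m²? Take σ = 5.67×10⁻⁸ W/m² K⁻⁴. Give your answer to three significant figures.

1520 W/m²

Invert the energy balance for S: S = 4σT⁴/(1−α).
σT⁴ = 5.67×10⁻⁸·(229)⁴ = 155.9 W/m².
So S = 4×155.9/(1−0.59) = 1521 W/m².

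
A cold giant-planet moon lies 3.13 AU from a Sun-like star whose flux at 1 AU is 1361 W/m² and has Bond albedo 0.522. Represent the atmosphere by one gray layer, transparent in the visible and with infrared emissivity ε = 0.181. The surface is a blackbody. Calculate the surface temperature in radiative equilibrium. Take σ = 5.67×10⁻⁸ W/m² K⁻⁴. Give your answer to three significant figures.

Irradiance scales as 1/d², so S = 1361 W/m² × (1/3.13)² = 138.9 W/m².
The planet radiates to space at T_e = [S(1−α)/(4σ)]^(1/4) = 130.8 K.
The surface balance (absorbed SW + ε·downward IR = σT_s⁴) with T_a⁴ = T_s⁴/2 reduces to T_s = T_e·[2/(2−ε)]^¼ = 133.9 K.

134 K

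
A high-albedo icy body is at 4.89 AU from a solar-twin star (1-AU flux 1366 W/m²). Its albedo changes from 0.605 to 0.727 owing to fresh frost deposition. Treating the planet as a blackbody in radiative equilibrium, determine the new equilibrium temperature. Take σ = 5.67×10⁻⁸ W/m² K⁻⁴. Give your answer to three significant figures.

Irradiance scales as 1/d², so S = 1366 W/m² × (1/4.89)² = 57.13 W/m².
New equilibrium: T₂ = [(1−0.727)·57.13/(4σ)]^(1/4) = 91.06 K.

91.1 K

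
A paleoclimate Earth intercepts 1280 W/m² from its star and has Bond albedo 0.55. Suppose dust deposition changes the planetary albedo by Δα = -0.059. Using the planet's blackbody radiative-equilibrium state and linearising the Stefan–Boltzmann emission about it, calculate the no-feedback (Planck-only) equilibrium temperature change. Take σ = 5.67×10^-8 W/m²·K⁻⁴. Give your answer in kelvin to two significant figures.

7.4 K

The baseline emission temperature is T_e = 224.5 K.
The change in absorbed flux is Δ[S(1−α)/4] = −SΔα/4 = 18.88 W/m².
Planck response: λ_P = 4σT_e³ = 4·5.67×10⁻⁸·(224.5)³ = 2.566 W/m²/K.
Hence the no-feedback warming is ΔF/(4σT_e³) = 7.36 K.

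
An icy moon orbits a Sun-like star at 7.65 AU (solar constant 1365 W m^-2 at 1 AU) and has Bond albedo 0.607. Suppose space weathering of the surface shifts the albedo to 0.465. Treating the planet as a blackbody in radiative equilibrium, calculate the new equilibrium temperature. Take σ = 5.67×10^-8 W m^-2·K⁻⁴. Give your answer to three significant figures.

Flux at the orbit: S = 1365/(7.65)² = 23.32 W m^-2.
New equilibrium: T₂ = [(1−0.465)·23.32/(4σ)]^(1/4) = 86.13 K.

86.1 K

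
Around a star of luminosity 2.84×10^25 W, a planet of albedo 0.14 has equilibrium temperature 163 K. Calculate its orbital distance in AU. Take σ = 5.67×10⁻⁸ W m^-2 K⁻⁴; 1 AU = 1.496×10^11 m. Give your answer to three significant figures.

0.737 AU

The flux needed for this T is 4σT⁴/(1−0.14) = 186.2 W m^-2.
Then d = [L/(4πS)]^(1/2) = 1.102×10^11 m, i.e. 0.7365 AU.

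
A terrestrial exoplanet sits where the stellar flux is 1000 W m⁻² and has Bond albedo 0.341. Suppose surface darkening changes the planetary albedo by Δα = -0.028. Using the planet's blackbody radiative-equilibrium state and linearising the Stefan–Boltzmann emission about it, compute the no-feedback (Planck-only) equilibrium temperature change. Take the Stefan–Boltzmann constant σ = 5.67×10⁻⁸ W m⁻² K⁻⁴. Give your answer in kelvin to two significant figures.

Unperturbed T_e = [1000·(1−0.341)/(4σ)]^¼ = 232.2 K.
ΔF = −(S/4)Δα = −(1000/4)×(-0.028) = 7.000 W m⁻².
The Planck feedback parameter is 4σT_e³ = 2.838 W m⁻²/K.
So ΔT₀ = 7.000/2.838 = 2.47 K.

2.5 K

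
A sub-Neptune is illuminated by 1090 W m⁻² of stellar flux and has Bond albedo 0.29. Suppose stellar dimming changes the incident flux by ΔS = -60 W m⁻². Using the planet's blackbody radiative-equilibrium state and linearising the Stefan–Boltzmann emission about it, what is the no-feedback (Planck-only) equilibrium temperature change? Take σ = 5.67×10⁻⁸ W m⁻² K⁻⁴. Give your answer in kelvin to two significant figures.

Reference equilibrium: T_e = [S(1−α)/(4σ)]^(1/4) = 241.7 K.
TOA radiative forcing: ΔF = (1−α)ΔS/4 = 0.71·(-60)/4 = -10.65 W m⁻².
Linearising σT⁴ gives d(σT⁴)/dT = 4σT_e³ = 3.202 W m⁻² per K.
ΔT₀ = ΔF/λ_P = -10.65/3.202 = -3.33 K.

-3.3 K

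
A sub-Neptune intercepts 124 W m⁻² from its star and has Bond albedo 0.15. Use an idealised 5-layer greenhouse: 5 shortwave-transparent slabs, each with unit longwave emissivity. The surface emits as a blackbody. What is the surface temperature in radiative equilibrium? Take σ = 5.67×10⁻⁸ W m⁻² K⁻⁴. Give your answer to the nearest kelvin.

Top-of-atmosphere balance: σT_e⁴ = S(1−α)/4 = 26.35 W m⁻² → T_e = 146.8 K.
For an N-layer opaque stack, T_s⁴ = (N+1)T_e⁴, hence T_s = (6)^(1/4)×146.8 K = 229.8 K.

230 K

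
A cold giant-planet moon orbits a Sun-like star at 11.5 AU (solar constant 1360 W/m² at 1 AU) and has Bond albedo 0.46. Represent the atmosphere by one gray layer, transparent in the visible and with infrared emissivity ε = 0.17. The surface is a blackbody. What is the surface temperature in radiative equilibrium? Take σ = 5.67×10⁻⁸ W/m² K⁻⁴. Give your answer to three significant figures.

71.9 kelvin

Flux at the orbit: S = 1360/(11.5)² = 10.28 W/m².
The planet radiates to space at T_e = [S(1−α)/(4σ)]^(1/4) = 70.34 K.
For a single slab of emissivity ε, T_s⁴ = 2T_e⁴/(2−ε); thus T_s = 70.34·(1.093)^(1/4) = 71.92 K.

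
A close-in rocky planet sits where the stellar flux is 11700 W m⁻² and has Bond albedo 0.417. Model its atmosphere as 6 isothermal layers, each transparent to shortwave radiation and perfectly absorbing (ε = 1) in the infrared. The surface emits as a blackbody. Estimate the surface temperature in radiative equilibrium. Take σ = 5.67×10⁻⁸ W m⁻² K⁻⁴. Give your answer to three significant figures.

The effective emission temperature is T_e = [S(1−α)/(4σ)]^¼ = 416.4 K.
Layer-by-layer balance gives σT_s⁴ = (N+1)σT_e⁴, so T_s = 7^¼·416.4 = 677.4 K.

677 K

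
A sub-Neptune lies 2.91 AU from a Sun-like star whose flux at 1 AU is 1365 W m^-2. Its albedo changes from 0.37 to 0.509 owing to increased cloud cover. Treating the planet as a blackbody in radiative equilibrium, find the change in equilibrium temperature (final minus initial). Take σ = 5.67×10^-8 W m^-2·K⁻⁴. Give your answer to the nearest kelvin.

Irradiance scales as 1/d², so S = 1365 W m^-2 × (1/2.91)² = 161.2 W m^-2.
With α = 0.37, T₁ = 145.5 K.
After:  T₂ = [161.2·0.491/(4σ)]^(1/4) = 136.7 K.
Change: 136.7 − 145.5 = -8.789 K.

-9 K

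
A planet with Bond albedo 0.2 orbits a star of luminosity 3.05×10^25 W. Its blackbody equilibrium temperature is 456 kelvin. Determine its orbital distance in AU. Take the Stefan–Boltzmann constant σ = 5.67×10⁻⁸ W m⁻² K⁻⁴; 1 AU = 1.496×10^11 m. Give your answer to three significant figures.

0.0941 AU

The flux needed for this T is 4σT⁴/(1−0.2) = 12260 W m⁻².
S = L/(4πd²) → d = √(L/4πS) = √(3.05×10^25/(4π·12260)) = 1.407×10^10 m = 0.09406 AU.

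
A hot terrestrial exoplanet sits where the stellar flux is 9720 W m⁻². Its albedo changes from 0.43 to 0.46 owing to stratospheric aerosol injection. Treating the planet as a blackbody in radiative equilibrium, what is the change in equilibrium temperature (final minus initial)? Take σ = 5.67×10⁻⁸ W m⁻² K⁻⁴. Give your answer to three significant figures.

Initial: T₁ = [S(1−0.43)/(4σ)]^(1/4) = 395.3 K.
After:  T₂ = [9720·0.54/(4σ)]^(1/4) = 390.0 K.
ΔT = T₂ − T₁ = -5.308 K.

-5.31 K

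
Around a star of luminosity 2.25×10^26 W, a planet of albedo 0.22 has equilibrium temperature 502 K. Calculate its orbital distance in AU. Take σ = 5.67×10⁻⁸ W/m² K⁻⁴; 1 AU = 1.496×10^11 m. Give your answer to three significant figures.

The flux needed for this T is 4σT⁴/(1−0.22) = 18470 W/m².
Then d = [L/(4πS)]^(1/2) = 3.114×10^10 m, i.e. 0.2081 AU.

0.208 AU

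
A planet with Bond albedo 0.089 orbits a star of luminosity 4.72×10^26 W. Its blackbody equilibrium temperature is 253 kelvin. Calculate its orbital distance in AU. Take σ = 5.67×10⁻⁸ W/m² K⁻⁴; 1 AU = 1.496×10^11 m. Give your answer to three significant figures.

1.28 AU

The flux needed for this T is 4σT⁴/(1−0.089) = 1020 W/m².
Then d = [L/(4πS)]^(1/2) = 1.919×10^11 m, i.e. 1.283 AU.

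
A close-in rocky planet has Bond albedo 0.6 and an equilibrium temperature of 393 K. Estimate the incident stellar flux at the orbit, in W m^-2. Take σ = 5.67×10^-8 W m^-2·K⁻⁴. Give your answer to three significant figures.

From S(1−α)/4 = σT⁴: S = 4σT⁴/(1−α).
The emitted flux is σT⁴ = 1353 W m^-2.
S = 4·1353/0.4 = 13530 W m^-2.

13500 W m^-2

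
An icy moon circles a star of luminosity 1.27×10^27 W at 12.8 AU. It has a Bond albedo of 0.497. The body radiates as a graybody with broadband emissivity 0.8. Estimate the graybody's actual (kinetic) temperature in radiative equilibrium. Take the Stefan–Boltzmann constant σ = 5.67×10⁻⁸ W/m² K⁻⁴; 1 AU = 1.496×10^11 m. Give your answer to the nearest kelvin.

93 kelvin

d = 12.8 × 1.496×10^11 m = 1.915×10^12 m.
Spreading L over a sphere of radius d: S = 1.27×10^27/(4π·1.91×10^12²) = 27.56 W/m².
The planet absorbs (1−α)S over its disc πR² and re-emits over 4πR², so the mean absorbed flux is (1−0.497)·27.56/4 = 3.466 W/m².
Radiative balance εσT⁴ = 3.466 gives T = [3.466/(0.8·σ)]^(1/4) = 93.49 K.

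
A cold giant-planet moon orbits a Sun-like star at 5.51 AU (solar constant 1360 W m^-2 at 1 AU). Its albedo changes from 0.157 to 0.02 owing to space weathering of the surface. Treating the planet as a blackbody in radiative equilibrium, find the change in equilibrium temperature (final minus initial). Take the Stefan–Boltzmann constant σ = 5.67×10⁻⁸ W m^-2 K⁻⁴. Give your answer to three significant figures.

4.36 K

Irradiance scales as 1/d², so S = 1360 W m^-2 × (1/5.51)² = 44.80 W m^-2.
Initial: T₁ = [S(1−0.157)/(4σ)]^(1/4) = 113.6 K.
Final:   T₂ = [S(1−0.02)/(4σ)]^(1/4) = 118.0 K.
ΔT = T₂ − T₁ = 4.358 K.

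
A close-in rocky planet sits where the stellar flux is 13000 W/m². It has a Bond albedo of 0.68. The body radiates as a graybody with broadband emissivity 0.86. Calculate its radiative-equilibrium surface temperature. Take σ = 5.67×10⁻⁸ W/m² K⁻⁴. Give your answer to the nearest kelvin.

382 K

The planet absorbs (1−α)S over its disc πR² and re-emits over 4πR², so the mean absorbed flux is (1−0.68)·13000/4 = 1040 W/m².
Radiative balance εσT⁴ = 1040 gives T = [1040/(0.86·σ)]^(1/4) = 382.2 K.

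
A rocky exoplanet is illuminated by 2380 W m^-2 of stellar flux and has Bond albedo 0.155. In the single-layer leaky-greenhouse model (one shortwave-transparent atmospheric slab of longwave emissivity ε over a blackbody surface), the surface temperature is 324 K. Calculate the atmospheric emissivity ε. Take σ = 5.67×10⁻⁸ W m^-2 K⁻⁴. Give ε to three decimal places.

0.391

TOA balance gives T_e = 306.9 K.
T_s⁴ = T_e⁴·2/(2−ε) → ε = 2 − 2(T_e/T_s)⁴ = 2 − 2·(306.9/324)⁴ = 0.3907.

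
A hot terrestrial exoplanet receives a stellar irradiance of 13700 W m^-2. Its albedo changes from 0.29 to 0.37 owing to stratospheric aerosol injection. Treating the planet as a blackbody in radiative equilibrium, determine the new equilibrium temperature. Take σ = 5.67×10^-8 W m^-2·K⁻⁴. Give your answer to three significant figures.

T₂ = [S(1−α₂)/(4σ)]^(1/4) = [13700·0.63/(4σ)]^(1/4) = 441.7 K.

442 K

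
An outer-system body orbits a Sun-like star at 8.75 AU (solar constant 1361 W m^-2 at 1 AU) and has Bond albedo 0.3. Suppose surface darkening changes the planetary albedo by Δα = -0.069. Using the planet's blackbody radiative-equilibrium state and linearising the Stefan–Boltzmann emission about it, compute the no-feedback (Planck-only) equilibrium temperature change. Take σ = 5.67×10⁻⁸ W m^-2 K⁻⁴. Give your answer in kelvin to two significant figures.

2.1 K

By the inverse-square law, S = 1361/8.75² = 17.78 W m^-2.
The baseline emission temperature is T_e = 86.06 K.
The change in absorbed flux is Δ[S(1−α)/4] = −SΔα/4 = 0.3066 W m^-2.
The Planck feedback parameter is 4σT_e³ = 0.1446 W m^-2/K.
So ΔT₀ = 0.3066/0.1446 = 2.12 K.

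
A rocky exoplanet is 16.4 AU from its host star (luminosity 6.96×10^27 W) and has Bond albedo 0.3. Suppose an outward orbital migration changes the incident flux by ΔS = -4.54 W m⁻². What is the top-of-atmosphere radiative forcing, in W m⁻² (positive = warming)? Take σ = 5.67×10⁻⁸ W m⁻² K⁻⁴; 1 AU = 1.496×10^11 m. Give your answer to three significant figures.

-0.794 W m⁻²

Orbital distance: d = 16.4 AU = 2.453×10^12 m.
Flux at the orbit: S = L/(4πd²) = 6.96×10^27/(4π·(2.45×10^12)²) = 92.01 W m⁻².
TOA radiative forcing: ΔF = (1−α)ΔS/4 = 0.7·(-4.54)/4 = -0.7945 W m⁻².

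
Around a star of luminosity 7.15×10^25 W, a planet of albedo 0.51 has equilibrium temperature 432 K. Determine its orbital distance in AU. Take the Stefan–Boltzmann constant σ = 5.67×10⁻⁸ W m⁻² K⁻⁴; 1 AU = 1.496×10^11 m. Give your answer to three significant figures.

Required flux: S = 4σT⁴/(1−α) = 16120 W m⁻².
Then d = [L/(4πS)]^(1/2) = 1.879×10^10 m, i.e. 0.1256 AU.

0.126 AU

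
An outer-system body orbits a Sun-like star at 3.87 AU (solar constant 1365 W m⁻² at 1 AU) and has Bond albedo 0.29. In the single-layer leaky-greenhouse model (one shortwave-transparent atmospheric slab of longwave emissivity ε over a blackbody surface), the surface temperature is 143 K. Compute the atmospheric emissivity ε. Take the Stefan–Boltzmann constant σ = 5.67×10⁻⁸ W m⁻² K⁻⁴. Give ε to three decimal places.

0.635

Flux at the orbit: S = 1365/(3.87)² = 91.14 W m⁻².
Effective temperature: T_e = [S(1−α)/(4σ)]^(1/4) = 130.0 K.
T_s⁴ = T_e⁴·2/(2−ε) → ε = 2 − 2(T_e/T_s)⁴ = 2 − 2·(130.0/143)⁴ = 0.6354.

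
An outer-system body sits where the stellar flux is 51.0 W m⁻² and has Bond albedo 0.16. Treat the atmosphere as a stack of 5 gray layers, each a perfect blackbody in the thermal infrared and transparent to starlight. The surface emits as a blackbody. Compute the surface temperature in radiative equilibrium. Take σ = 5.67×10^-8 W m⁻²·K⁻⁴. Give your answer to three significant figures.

183 K

Top-of-atmosphere balance: σT_e⁴ = S(1−α)/4 = 10.71 W m⁻² → T_e = 117.2 K.
For an N-layer opaque stack, T_s⁴ = (N+1)T_e⁴, hence T_s = (6)^(1/4)×117.2 K = 183.5 K.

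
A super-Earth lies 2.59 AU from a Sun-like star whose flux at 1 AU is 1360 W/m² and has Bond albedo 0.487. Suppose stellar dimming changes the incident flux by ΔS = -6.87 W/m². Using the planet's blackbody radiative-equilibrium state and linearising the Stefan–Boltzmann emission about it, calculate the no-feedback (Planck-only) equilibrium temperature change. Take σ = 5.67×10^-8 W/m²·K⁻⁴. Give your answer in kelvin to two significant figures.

Irradiance scales as 1/d², so S = 1360 W/m² × (1/2.59)² = 202.7 W/m².
The baseline emission temperature is T_e = 146.3 K.
TOA radiative forcing: ΔF = (1−α)ΔS/4 = 0.513·(-6.87)/4 = -0.8811 W/m².
Linearising σT⁴ gives d(σT⁴)/dT = 4σT_e³ = 0.7107 W/m² per K.
ΔT₀ = ΔF/λ_P = -0.8811/0.7107 = -1.24 K.

-1.2 kelvin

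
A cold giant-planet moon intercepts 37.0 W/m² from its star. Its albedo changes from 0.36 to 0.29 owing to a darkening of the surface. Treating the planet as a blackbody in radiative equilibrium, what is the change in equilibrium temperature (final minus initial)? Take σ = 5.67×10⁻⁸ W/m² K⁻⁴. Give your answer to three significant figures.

2.66 K

With α = 0.36, T₁ = 101.1 K.
With α = 0.29, T₂ = 103.7 K.
Change: 103.7 − 101.1 = 2.657 K.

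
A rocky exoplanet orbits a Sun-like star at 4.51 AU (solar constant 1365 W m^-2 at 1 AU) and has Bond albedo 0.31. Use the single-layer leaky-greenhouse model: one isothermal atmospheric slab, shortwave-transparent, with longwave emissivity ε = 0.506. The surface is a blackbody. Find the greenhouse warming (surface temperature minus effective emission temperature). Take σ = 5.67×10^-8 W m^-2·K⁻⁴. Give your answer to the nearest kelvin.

By the inverse-square law, S = 1365/4.51² = 67.11 W m^-2.
Effective emission temperature (TOA balance): σT_e⁴ = S(1−α)/4 = 11.58 W m^-2 → T_e = 119.5 K.
For a single slab of emissivity ε, T_s⁴ = 2T_e⁴/(2−ε); thus T_s = 119.5·(1.339)^(1/4) = 128.6 K.
T_s − T_e = 128.6 − 119.5 = 9.043 K.

9 K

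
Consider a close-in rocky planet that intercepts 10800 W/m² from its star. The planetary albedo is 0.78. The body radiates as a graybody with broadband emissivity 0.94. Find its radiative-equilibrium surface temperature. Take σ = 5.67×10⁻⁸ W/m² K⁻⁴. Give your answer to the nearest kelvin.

The planet absorbs (1−α)S over its disc πR² and re-emits over 4πR², so the mean absorbed flux is (1−0.78)·10800/4 = 594.0 W/m².
Equating to εσT⁴ with ε = 0.94: T = (594.0/0.94σ)^(1/4) = 324.9 K.

325 kelvin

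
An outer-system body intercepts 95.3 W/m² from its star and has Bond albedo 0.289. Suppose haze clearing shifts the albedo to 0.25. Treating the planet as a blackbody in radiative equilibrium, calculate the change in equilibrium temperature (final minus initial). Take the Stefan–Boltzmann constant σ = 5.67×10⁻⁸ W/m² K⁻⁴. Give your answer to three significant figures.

1.77 K

Initial: T₁ = [S(1−0.289)/(4σ)]^(1/4) = 131.5 K.
Final:   T₂ = [S(1−0.25)/(4σ)]^(1/4) = 133.2 K.
Change: 133.2 − 131.5 = 1.767 K.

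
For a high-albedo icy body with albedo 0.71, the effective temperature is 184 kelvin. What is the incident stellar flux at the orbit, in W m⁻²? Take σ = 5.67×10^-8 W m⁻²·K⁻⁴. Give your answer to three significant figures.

896 W m⁻²

Invert the energy balance for S: S = 4σT⁴/(1−α).
σT⁴ = 5.67×10⁻⁸·(184)⁴ = 64.99 W m⁻².
So S = 4×64.99/(1−0.71) = 896.4 W m⁻².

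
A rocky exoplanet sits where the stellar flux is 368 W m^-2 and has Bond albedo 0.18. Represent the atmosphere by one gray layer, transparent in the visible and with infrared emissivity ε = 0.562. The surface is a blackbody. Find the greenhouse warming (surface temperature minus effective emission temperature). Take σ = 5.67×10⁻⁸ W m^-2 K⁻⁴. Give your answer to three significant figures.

At the top of the atmosphere, σT_e⁴ = S(1−α)/4 = 75.44 W m^-2, giving T_e = 191.0 K.
For a single slab of emissivity ε, T_s⁴ = 2T_e⁴/(2−ε); thus T_s = 191.0·(1.391)^(1/4) = 207.4 K.
The atmosphere warms the surface by 16.42 K.

16.4 kelvin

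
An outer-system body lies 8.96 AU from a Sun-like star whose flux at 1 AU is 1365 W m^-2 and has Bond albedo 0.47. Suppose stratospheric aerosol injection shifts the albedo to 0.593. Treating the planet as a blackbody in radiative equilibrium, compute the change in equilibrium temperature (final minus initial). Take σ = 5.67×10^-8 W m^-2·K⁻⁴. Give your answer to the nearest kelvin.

-5 kelvin

By the inverse-square law, S = 1365/8.96² = 17.00 W m^-2.
Initial: T₁ = [S(1−0.47)/(4σ)]^(1/4) = 79.39 K.
After:  T₂ = [17.00·0.407/(4σ)]^(1/4) = 74.32 K.
ΔT = T₂ − T₁ = -5.072 K.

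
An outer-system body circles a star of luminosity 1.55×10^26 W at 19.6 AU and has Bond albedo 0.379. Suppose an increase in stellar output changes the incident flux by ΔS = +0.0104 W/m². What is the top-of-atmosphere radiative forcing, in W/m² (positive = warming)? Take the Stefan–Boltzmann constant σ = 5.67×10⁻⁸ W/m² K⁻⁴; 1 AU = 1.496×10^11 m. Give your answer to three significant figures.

0.00161 W/m²

Orbital distance: d = 19.6 AU = 2.932×10^12 m.
Spreading L over a sphere of radius d: S = 1.55×10^26/(4π·2.93×10^12²) = 1.435 W/m².
TOA radiative forcing: ΔF = (1−α)ΔS/4 = 0.621·(+0.0104)/4 = 0.001615 W/m².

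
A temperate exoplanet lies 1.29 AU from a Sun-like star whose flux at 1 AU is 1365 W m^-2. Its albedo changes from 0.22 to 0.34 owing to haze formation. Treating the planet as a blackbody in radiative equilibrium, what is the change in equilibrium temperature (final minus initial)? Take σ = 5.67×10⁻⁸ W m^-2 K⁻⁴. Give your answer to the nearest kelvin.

-9 K

By the inverse-square law, S = 1365/1.29² = 820.3 W m^-2.
Before: T₁ = [820.3·0.78/(4σ)]^(1/4) = 230.5 K.
After:  T₂ = [820.3·0.66/(4σ)]^(1/4) = 221.0 K.
Change: 221.0 − 230.5 = -9.427 K.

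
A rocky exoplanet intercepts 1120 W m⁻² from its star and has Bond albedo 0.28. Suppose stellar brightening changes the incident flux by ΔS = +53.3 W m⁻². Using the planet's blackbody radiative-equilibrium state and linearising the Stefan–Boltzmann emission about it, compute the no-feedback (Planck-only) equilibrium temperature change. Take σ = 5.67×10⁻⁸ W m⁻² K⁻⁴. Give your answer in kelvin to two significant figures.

The baseline emission temperature is T_e = 244.2 K.
TOA radiative forcing: ΔF = (1−α)ΔS/4 = 0.72·(+53.3)/4 = 9.594 W m⁻².
The Planck feedback parameter is 4σT_e³ = 3.302 W m⁻²/K.
So ΔT₀ = 9.594/3.302 = 2.91 K.

2.9 K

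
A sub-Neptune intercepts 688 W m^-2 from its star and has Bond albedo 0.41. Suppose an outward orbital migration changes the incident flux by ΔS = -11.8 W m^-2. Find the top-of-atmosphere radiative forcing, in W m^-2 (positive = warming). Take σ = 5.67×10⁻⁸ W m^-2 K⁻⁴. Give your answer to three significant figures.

-1.74 W m^-2

TOA radiative forcing: ΔF = (1−α)ΔS/4 = 0.59·(-11.8)/4 = -1.741 W m^-2.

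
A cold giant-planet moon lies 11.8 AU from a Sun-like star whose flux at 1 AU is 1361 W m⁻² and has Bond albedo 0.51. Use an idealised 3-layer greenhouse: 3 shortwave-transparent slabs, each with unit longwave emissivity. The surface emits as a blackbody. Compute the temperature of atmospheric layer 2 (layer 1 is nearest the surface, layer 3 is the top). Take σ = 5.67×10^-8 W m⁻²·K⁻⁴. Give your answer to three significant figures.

80.6 kelvin

By the inverse-square law, S = 1361/11.8² = 9.774 W m⁻².
OLR = S(1−α)/4 = 1.197 W m⁻²; the top layer radiates at T_e = 67.79 K.
The net upward flux σT_e⁴ is constant between every pair of levels, so T_k⁴ = (N+1−k)T_e⁴.
T_2 = (2)^(1/4)·67.79 = 80.62 K.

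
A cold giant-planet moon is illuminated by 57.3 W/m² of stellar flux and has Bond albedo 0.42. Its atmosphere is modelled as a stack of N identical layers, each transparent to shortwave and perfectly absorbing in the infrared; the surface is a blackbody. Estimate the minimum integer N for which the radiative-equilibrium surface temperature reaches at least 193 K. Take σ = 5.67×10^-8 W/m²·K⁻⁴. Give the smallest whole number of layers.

The effective emission temperature is T_e = [S(1−α)/(4σ)]^¼ = 110.0 K.
T_s = (N+1)^(1/4)·T_e ≥ 193 K requires N+1 ≥ (T_s/T_e)⁴ = (193/110.0)⁴ = 9.469.
So N ≥ 8.469; the smallest integer is N = 9.

9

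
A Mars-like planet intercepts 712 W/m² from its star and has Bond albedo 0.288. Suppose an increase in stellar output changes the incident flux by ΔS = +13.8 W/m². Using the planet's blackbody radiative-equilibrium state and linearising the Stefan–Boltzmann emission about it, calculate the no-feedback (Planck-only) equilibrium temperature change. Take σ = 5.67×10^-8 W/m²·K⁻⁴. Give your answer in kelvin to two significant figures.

1.1 K

Reference equilibrium: T_e = [S(1−α)/(4σ)]^(1/4) = 217.4 K.
Only a fraction (1−α) is absorbed and it's spread over 4πR², so ΔF = (1−α)ΔS/4 = 2.456 W/m².
Linearising σT⁴ gives d(σT⁴)/dT = 4σT_e³ = 2.331 W/m² per K.
Hence the no-feedback warming is ΔF/(4σT_e³) = 1.05 K.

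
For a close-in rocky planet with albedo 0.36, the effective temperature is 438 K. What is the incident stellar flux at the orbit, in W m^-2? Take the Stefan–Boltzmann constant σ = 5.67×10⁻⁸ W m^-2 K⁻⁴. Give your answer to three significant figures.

Invert the energy balance for S: S = 4σT⁴/(1−α).
The emitted flux is σT⁴ = 2087 W m^-2.
So S = 4×2087/(1−0.36) = 13040 W m^-2.

13000 W m^-2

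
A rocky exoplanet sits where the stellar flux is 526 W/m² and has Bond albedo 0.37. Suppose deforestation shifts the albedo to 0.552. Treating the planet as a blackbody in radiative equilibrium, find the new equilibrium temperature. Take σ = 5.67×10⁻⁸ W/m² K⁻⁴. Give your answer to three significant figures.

180 K

With the new albedo, S(1−α₂)/4 = 58.91 W/m², so T₂ = 179.5 K.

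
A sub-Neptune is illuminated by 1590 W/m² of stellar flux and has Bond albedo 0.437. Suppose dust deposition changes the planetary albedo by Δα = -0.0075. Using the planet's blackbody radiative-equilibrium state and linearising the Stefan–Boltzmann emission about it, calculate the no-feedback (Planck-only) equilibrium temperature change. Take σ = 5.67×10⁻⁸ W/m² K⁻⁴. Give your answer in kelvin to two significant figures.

Reference equilibrium: T_e = [S(1−α)/(4σ)]^(1/4) = 250.6 K.
The change in absorbed flux is Δ[S(1−α)/4] = −SΔα/4 = 2.981 W/m².
Planck response: λ_P = 4σT_e³ = 4·5.67×10⁻⁸·(250.6)³ = 3.571 W/m²/K.
ΔT₀ = ΔF/λ_P = 2.981/3.571 = 0.835 K.

0.83 kelvin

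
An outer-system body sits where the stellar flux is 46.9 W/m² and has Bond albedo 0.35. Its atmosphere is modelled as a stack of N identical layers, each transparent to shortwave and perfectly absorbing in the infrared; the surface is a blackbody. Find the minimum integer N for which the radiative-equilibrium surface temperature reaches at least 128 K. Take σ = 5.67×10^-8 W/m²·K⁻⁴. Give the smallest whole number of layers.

OLR = S(1−α)/4 = 7.621 W/m²; the top layer radiates at T_e = 107.7 K.
T_s = (N+1)^(1/4)·T_e ≥ 128 K requires N+1 ≥ (T_s/T_e)⁴ = (128/107.7)⁴ = 1.997.
Rounding up, N = 1.

1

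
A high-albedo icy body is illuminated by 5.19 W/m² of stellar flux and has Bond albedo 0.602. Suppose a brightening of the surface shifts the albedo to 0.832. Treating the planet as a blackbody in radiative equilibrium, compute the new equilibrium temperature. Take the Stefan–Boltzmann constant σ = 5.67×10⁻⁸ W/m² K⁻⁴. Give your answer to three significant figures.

New equilibrium: T₂ = [(1−0.832)·5.190/(4σ)]^(1/4) = 44.28 K.

44.3 K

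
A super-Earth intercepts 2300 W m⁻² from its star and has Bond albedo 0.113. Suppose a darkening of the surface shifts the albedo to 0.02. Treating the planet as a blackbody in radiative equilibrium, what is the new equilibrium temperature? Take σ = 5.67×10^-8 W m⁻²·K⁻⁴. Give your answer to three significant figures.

T₂ = [S(1−α₂)/(4σ)]^(1/4) = [2300·0.98/(4σ)]^(1/4) = 315.7 K.

316 K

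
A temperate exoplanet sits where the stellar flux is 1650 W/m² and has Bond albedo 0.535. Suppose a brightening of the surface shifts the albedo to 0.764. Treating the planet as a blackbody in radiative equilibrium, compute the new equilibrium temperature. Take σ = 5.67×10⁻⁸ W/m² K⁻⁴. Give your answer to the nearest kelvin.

With the new albedo, S(1−α₂)/4 = 97.35 W/m², so T₂ = 203.6 K.

204 K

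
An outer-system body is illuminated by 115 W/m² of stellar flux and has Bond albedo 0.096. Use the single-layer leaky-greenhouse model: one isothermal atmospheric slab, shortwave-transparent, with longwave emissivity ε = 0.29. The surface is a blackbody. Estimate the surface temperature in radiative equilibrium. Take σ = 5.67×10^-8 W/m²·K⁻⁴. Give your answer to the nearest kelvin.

152 K

Effective emission temperature (TOA balance): σT_e⁴ = S(1−α)/4 = 25.99 W/m² → T_e = 146.3 K.
Surface balance with a leaky layer gives σT_s⁴ = σT_e⁴·2/(2−ε), so T_s = T_e·[2/(2−0.29)]^(1/4) = 152.2 K.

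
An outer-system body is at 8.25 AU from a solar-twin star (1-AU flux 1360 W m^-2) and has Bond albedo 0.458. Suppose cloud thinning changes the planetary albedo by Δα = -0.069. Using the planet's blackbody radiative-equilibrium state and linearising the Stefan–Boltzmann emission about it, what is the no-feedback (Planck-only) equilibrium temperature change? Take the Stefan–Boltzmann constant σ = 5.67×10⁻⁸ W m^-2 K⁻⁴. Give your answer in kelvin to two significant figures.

2.6 K

Flux at the orbit: S = 1360/(8.25)² = 19.98 W m^-2.
Unperturbed T_e = [19.98·(1−0.458)/(4σ)]^¼ = 83.13 K.
TOA radiative forcing: ΔF = −S·Δα/4 = −19.98·(-0.069)/4 = 0.3447 W m^-2.
The Planck feedback parameter is 4σT_e³ = 0.1303 W m^-2/K.
Hence the no-feedback warming is ΔF/(4σT_e³) = 2.65 K.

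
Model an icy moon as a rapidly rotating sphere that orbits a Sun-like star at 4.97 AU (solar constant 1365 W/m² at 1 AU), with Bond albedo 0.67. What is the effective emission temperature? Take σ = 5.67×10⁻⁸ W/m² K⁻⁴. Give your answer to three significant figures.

94.7 kelvin

Flux at the orbit: S = 1365/(4.97)² = 55.26 W/m².
Averaging over the sphere, the absorbed flux is S(1−α)/4 = 4.559 W/m².
In equilibrium σT⁴ equals this, so T = 94.69 K.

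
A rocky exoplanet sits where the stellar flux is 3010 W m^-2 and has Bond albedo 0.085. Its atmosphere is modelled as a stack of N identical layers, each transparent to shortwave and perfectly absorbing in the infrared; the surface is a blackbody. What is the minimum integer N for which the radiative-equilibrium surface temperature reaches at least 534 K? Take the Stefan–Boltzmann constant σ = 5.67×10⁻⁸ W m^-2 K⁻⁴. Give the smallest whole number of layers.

6

OLR = S(1−α)/4 = 688.5 W m^-2; the top layer radiates at T_e = 332.0 K.
T_s = (N+1)^(1/4)·T_e ≥ 534 K requires N+1 ≥ (T_s/T_e)⁴ = (534/332.0)⁴ = 6.696.
So N ≥ 5.696; the smallest integer is N = 6.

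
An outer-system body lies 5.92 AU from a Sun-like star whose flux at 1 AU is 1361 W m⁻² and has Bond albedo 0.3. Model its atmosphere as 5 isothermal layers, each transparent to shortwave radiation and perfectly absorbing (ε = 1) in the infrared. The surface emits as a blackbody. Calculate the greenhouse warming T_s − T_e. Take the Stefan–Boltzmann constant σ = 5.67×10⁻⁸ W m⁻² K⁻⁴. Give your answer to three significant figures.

59.1 K

Flux at the orbit: S = 1361/(5.92)² = 38.83 W m⁻².
The effective emission temperature is T_e = [S(1−α)/(4σ)]^¼ = 104.6 K.
T_s = (N+1)^(1/4)·T_e = 163.8 K.
Warming: T_s − T_e = 59.13 K.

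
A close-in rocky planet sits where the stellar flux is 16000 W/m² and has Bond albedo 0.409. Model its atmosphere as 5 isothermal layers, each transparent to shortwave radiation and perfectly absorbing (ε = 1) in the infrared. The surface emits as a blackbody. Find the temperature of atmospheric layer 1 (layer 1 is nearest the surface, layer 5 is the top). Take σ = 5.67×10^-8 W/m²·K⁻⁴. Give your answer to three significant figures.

676 kelvin

Top-of-atmosphere balance: σT_e⁴ = S(1−α)/4 = 2364 W/m² → T_e = 451.9 K.
In the N-layer model, layer k (counted from the surface) has T_k = (N+1−k)^(1/4)·T_e.
T_1 = (5)^(1/4)·451.9 = 675.7 K.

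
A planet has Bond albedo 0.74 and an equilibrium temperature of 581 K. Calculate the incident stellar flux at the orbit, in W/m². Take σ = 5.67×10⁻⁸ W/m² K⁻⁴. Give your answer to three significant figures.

From S(1−α)/4 = σT⁴: S = 4σT⁴/(1−α).
The emitted flux is σT⁴ = 6461 W/m².
S = 4·6461/0.26 = 99400 W/m².

99400 W/m²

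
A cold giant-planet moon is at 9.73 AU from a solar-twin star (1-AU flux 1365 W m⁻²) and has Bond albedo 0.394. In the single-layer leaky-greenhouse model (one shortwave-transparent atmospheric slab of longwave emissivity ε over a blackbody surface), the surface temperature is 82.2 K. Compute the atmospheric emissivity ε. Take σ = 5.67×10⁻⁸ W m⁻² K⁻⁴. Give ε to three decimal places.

Irradiance scales as 1/d², so S = 1365 W m⁻² × (1/9.73)² = 14.42 W m⁻².
Effective temperature: T_e = [S(1−α)/(4σ)]^(1/4) = 78.78 K.
Inverting T_s⁴ = 2T_e⁴/(2−ε): (T_e/T_s)⁴ = 0.8438, so ε = 2(1 − 0.8438) = 0.3124.

0.312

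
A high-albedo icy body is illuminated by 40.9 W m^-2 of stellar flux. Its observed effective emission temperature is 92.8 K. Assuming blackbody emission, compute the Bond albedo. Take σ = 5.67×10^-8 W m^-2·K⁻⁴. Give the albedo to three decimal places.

0.589

Rearranging the radiative balance, α = 1 − 4σT⁴/S.
4σT⁴ = 4·5.67×10⁻⁸·(92.8)⁴ = 16.82 W m^-2.
Hence α = 1 − 16.82/40.90 = 0.5887.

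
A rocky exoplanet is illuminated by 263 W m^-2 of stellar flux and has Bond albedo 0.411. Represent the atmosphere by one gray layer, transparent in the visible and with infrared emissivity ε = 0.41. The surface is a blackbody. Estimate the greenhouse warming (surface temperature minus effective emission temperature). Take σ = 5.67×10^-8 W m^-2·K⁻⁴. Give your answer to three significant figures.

Effective emission temperature (TOA balance): σT_e⁴ = S(1−α)/4 = 38.73 W m^-2 → T_e = 161.7 K.
For a single slab of emissivity ε, T_s⁴ = 2T_e⁴/(2−ε); thus T_s = 161.7·(1.258)^(1/4) = 171.2 K.
T_s − T_e = 171.2 − 161.7 = 9.543 K.

9.54 kelvin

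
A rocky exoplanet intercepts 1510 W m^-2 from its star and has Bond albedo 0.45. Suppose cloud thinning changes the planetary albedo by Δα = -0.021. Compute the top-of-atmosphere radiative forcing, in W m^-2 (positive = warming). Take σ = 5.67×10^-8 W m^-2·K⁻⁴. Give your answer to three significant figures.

7.93 W m^-2

The change in absorbed flux is Δ[S(1−α)/4] = −SΔα/4 = 7.928 W m^-2.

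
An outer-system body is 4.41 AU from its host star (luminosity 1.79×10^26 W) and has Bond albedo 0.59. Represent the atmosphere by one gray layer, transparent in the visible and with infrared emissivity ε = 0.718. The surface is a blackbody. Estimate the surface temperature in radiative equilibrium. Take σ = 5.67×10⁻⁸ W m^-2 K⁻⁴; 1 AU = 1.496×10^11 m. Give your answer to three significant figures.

98.0 K

Orbital distance: d = 4.41 AU = 6.597×10^11 m.
Flux at the orbit: S = L/(4πd²) = 1.79×10^26/(4π·(6.60×10^11)²) = 32.73 W m^-2.
Effective emission temperature (TOA balance): σT_e⁴ = S(1−α)/4 = 3.354 W m^-2 → T_e = 87.70 K.
The surface balance (absorbed SW + ε·downward IR = σT_s⁴) with T_a⁴ = T_s⁴/2 reduces to T_s = T_e·[2/(2−ε)]^¼ = 98.02 K.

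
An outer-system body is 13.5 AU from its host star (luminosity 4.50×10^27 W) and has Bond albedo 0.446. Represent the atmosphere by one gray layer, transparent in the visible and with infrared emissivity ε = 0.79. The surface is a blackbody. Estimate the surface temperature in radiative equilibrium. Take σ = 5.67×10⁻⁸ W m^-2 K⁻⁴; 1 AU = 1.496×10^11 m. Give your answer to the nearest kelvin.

d = 13.5 × 1.496×10^11 m = 2.020×10^12 m.
S = L/(4πd²) = 87.80 W m^-2.
At the top of the atmosphere, σT_e⁴ = S(1−α)/4 = 12.16 W m^-2, giving T_e = 121.0 K.
Surface balance with a leaky layer gives σT_s⁴ = σT_e⁴·2/(2−ε), so T_s = T_e·[2/(2−0.79)]^(1/4) = 137.2 K.

137 K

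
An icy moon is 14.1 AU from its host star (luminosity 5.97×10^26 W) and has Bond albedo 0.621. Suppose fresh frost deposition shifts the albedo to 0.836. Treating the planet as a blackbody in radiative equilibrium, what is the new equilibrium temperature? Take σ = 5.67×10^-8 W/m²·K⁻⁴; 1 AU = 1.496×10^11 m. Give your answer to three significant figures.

d = 14.1 × 1.496×10^11 m = 2.109×10^12 m.
S = L/(4πd²) = 10.68 W/m².
T₂ = [S(1−α₂)/(4σ)]^(1/4) = [10.68·0.164/(4σ)]^(1/4) = 52.71 K.

52.7 kelvin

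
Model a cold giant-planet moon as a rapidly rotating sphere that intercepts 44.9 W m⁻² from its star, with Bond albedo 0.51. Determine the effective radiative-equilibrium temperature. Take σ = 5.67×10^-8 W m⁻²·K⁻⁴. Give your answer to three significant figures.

Absorbed flux (global mean): S(1−α)/4 = 44.90·0.49/4 = 5.500 W m⁻².
Set σT⁴ = 5.500 → T = (5.500/σ)^(1/4) = 99.24 K.

99.2 K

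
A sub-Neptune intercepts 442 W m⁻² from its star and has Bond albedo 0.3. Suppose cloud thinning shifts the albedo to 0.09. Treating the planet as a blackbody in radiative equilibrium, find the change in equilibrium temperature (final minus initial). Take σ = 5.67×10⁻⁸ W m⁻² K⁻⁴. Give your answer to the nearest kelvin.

13 K

Before: T₁ = [442.0·0.7/(4σ)]^(1/4) = 192.2 K.
With α = 0.09, T₂ = 205.2 K.
ΔT = T₂ − T₁ = 13.03 K.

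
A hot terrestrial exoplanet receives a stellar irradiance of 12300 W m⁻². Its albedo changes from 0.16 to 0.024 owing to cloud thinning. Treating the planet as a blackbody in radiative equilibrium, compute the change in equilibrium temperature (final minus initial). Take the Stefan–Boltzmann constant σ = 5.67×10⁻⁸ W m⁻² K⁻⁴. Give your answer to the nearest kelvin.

Initial: T₁ = [S(1−0.16)/(4σ)]^(1/4) = 462.0 K.
Final:   T₂ = [S(1−0.024)/(4σ)]^(1/4) = 479.7 K.
ΔT = T₂ − T₁ = 17.66 K.

18 K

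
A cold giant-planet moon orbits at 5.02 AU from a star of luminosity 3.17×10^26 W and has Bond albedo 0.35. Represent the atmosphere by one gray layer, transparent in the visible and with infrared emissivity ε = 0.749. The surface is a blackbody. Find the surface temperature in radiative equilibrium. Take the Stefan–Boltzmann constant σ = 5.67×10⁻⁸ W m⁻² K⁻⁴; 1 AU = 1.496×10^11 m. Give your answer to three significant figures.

Orbital distance: d = 5.02 AU = 7.510×10^11 m.
Flux at the orbit: S = L/(4πd²) = 3.17×10^26/(4π·(7.51×10^11)²) = 44.73 W m⁻².
At the top of the atmosphere, σT_e⁴ = S(1−α)/4 = 7.268 W m⁻², giving T_e = 106.4 K.
The surface balance (absorbed SW + ε·downward IR = σT_s⁴) with T_a⁴ = T_s⁴/2 reduces to T_s = T_e·[2/(2−ε)]^¼ = 119.6 K.

120 K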